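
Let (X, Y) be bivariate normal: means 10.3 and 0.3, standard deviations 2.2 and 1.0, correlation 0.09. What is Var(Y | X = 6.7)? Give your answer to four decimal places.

0.9919

Var(Y | X=x) = (1 − ρ²)·σ_Y².
Var(Y | X=6.7) = (1.0)²·(1 − (0.09)²) = 1·0.9919 = 0.9919.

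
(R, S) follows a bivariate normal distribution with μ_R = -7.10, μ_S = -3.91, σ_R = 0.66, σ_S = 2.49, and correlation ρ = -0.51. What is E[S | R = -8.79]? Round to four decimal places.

-0.6583

The regression of S on R has slope ρ·σ_S/σ_R and passes through (μ_R, μ_S).
E[S | R=-8.79] = -3.91 + (-0.51)·(2.49/0.66)·(-8.79 − (-7.10)) = -3.91 + (-1.9241)·(-1.69) = -0.6583.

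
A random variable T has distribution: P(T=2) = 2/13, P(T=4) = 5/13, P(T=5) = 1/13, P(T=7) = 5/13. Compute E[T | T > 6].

7

P(T > 6) = 5/13.
Σ over the event: 7·5/13 = 35/13.
E[T | T > 6] = (35/13) / (5/13) = 7.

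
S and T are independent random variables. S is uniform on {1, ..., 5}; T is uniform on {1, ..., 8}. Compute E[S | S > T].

Outcomes with S > T: (2,1), (3,1), (3,2), (4,1), (4,2), (4,3), (5,1), (5,2), (5,3), (5,4), each with probability 1/40.
E[S | S > T] = (2 + 3 + 3 + 4 + 4 + 4 + 5 + 5 + 5 + 5) / 10 = 4.

4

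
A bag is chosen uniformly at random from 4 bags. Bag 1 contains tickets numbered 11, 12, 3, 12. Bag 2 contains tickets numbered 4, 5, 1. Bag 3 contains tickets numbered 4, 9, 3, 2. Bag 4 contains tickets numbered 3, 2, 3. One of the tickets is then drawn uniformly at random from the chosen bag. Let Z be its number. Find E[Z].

E[Z | bag 1] = (11+12+3+12)/4 = 19/2.
E[Z | bag 2] = (4+5+1)/3 = 10/3.
E[Z | bag 3] = (4+9+3+2)/4 = 9/2.
E[Z | bag 4] = (3+2+3)/3 = 8/3.
E[Z] = (1/4)·(19/2) + (1/4)·(10/3) + (1/4)·(9/2) + (1/4)·(8/3) = 5.

5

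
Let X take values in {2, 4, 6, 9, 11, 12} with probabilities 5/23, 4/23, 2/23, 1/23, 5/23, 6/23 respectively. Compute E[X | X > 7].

34/3

P(X > 7) = 12/23.
Σ over the event: 9·1/23 + 11·5/23 + 12·6/23 = 136/23.
E[X | X > 7] = (136/23) / (12/23) = 34/3.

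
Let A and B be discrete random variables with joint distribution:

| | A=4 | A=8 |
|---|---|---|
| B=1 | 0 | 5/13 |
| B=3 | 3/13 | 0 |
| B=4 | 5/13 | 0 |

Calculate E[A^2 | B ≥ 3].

P(B ≥ 3) = 8/13.
Σ A^2·P over the event = 16·(3/13) + 16·(5/13) = 128/13.
E[A^2 | B ≥ 3] = (128/13) / (8/13) = 16.

16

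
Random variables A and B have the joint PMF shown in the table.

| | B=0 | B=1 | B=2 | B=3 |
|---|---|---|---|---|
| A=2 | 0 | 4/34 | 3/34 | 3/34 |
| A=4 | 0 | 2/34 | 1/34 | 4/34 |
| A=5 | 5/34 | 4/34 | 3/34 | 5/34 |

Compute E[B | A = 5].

P(A = 5) = 1/2.
Σ B·P over the event = 0·(5/34) + 1·(4/34) + 2·(3/34) + 3·(5/34) = 25/34.
E[B | A = 5] = (25/34) / (1/2) = 25/17.

25/17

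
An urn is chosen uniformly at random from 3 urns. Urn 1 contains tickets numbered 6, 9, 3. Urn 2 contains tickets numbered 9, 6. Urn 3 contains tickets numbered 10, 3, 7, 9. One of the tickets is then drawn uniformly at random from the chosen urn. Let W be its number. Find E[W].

E[W | urn 1] = (6+9+3)/3 = 6.
E[W | urn 2] = (9+6)/2 = 15/2.
E[W | urn 3] = (10+3+7+9)/4 = 29/4.
E[W] = (1/3)·(6) + (1/3)·(15/2) + (1/3)·(29/4) = 83/12.

83/12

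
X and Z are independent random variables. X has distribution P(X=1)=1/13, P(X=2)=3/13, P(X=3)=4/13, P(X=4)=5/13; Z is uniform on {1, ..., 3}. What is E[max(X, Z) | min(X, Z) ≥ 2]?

P(min(X, Z) ≥ 2) = 8/13.
Summing max(X,Z)·P(x,y) over outcomes with min(X, Z) ≥ 2 gives 79/39.
E[max(X, Z) | min(X, Z) ≥ 2] = (79/39) / (8/13) = 79/24.

79/24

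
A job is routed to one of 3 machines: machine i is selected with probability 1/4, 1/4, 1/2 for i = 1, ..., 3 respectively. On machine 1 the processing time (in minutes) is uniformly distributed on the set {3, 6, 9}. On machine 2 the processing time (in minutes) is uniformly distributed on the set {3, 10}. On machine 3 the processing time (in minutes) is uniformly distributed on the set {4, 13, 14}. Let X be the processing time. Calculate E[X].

199/24

E[X | machine 1] = (3+6+9)/3 = 6.
E[X | machine 2] = (3+10)/2 = 13/2.
E[X | machine 3] = (4+13+14)/3 = 31/3.
By the law of total expectation,
E[X] = (1/4)·(6) + (1/4)·(13/2) + (1/2)·(31/3) = 199/24.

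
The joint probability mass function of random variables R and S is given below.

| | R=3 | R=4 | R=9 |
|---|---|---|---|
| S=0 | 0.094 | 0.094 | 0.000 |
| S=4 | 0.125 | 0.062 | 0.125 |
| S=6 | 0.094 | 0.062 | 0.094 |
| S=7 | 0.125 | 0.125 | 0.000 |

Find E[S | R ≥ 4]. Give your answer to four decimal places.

4.5534

P(R ≥ 4) = 0.562.
Σ S·P over the event = 0·(0.094) + 4·(0.062) + 6·(0.062) + 7·(0.125) + 4·(0.125) + 6·(0.094) = 2.559.
E[S | R ≥ 4] = (2.559) / (0.562) = 4.5534.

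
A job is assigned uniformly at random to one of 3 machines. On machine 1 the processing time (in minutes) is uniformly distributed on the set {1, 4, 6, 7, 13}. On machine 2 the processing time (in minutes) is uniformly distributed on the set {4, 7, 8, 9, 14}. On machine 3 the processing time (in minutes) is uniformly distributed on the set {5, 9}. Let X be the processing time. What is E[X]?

E[X | machine 1] = (1+4+6+7+13)/5 = 31/5.
E[X | machine 2] = (4+7+8+9+14)/5 = 42/5.
E[X | machine 3] = (5+9)/2 = 7.
By the law of total expectation,
E[X] = (1/3)·(31/5) + (1/3)·(42/5) + (1/3)·(7) = 36/5.

36/5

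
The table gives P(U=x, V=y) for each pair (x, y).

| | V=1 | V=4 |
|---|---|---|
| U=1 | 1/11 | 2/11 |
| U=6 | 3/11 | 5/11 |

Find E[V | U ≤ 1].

P(U ≤ 1) = 3/11.
Summing V·P(U=x,V=y) over the conditioning event gives 9/11.
E[V | U ≤ 1] = (9/11) / (3/11) = 3.

3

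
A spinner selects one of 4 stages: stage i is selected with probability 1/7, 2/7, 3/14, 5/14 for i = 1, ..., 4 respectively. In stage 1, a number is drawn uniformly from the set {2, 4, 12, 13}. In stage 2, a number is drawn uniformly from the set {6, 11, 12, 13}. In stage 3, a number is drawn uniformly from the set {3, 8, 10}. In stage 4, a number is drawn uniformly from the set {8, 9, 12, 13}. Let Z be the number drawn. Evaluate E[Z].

131/14

E[Z | stage 1] = (2+4+12+13)/4 = 31/4.
E[Z | stage 2] = (6+11+12+13)/4 = 21/2.
E[Z | stage 3] = (3+8+10)/3 = 7.
E[Z | stage 4] = (8+9+12+13)/4 = 21/2.
E[Z] = (1/7)·(31/4) + (2/7)·(21/2) + (3/14)·(7) + (5/14)·(21/2) = 131/14.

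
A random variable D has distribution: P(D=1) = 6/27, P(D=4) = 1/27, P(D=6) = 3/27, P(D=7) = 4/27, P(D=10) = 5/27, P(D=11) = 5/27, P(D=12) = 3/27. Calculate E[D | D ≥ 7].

P(D ≥ 7) = 17/27.
Σ over the event: 7·4/27 + 10·5/27 + 11·5/27 + 12·1/9 = 169/27.
E[D | D ≥ 7] = (169/27) / (17/27) = 169/17.

169/17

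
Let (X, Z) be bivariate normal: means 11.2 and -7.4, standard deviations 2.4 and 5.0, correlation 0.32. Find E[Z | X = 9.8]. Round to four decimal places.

-8.3333

For a bivariate normal, E[Z | X=x] = μ_Z + ρ·(σ_Z/σ_X)·(x − μ_X).
E[Z | X=9.8] = -7.4 + (0.32)·(5.0/2.4)·(9.8 − (11.2)) = -7.4 + (0.66667)·(-1.4) = -8.3333.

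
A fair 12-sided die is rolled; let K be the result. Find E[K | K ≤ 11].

6

Given K ≤ 11, K is equally likely to be any of {1, 2, 3, 4, 5, 6, 7, 8, 9, 10, 11}.
E[K | K ≤ 11] = (1 + 2 + 3 + 4 + 5 + 6 + 7 + 8 + 9 + 10 + 11) / 11 = 6.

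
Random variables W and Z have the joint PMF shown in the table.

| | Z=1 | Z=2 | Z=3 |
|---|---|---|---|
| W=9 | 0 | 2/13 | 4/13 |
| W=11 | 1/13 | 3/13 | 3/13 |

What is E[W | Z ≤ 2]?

P(Z ≤ 2) = 6/13.
Σ W·P over the event = 9·(2/13) + 11·(1/13) + 11·(3/13) = 62/13.
E[W | Z ≤ 2] = (62/13) / (6/13) = 31/3.

31/3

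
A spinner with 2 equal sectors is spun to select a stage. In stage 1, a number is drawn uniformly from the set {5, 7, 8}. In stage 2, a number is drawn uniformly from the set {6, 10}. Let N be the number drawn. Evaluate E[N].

22/3

E[N | stage 1] = (5+7+8)/3 = 20/3.
E[N | stage 2] = (6+10)/2 = 8.
By the law of total expectation,
E[N] = (1/2)·(20/3) + (1/2)·(8) = 22/3.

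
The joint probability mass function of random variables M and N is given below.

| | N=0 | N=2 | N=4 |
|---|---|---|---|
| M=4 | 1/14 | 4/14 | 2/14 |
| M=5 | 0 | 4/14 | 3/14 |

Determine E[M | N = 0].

4

P(N = 0) = 1/14.
Σ M·P over the event = 4·(1/14) = 2/7.
E[M | N = 0] = (2/7) / (1/14) = 4.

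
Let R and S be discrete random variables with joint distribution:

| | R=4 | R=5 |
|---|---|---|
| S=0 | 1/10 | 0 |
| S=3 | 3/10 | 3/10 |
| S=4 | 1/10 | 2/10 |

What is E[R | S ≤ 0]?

P(S ≤ 0) = 1/10.
Σ R·P over the event = 4·(1/10) = 2/5.
E[R | S ≤ 0] = (2/5) / (1/10) = 4.

4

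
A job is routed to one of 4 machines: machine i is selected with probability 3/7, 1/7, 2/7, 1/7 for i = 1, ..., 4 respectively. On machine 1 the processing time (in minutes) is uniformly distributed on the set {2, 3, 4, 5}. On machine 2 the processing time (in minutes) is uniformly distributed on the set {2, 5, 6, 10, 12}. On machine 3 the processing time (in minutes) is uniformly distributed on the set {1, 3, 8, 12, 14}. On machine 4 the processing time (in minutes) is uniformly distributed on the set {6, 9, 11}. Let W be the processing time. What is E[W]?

1241/210

E[W | machine 1] = (2+3+4+5)/4 = 7/2.
E[W | machine 2] = (2+5+6+10+12)/5 = 7.
E[W | machine 3] = (1+3+8+12+14)/5 = 38/5.
E[W | machine 4] = (6+9+11)/3 = 26/3.
By the law of total expectation,
E[W] = (3/7)·(7/2) + (1/7)·(7) + (2/7)·(38/5) + (1/7)·(26/3) = 1241/210.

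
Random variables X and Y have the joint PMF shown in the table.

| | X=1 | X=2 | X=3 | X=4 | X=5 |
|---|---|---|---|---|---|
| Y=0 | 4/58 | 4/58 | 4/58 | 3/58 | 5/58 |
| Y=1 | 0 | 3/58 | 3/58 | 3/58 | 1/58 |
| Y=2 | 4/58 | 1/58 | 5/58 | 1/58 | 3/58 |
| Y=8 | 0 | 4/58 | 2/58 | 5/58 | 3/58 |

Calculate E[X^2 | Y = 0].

229/20

P(Y = 0) = 10/29.
Σ X^2·P over the event = 1·(4/58) + 4·(4/58) + 9·(4/58) + 16·(3/58) + 25·(5/58) = 229/58.
E[X^2 | Y = 0] = (229/58) / (10/29) = 229/20.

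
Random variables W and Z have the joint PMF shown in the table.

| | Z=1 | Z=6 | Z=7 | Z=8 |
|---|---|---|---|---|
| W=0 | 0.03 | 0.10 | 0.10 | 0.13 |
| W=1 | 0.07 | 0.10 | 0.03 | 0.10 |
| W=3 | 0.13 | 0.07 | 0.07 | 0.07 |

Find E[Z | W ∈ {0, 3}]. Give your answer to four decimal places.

P(W ∈ {0, 3}) = 0.70.
Σ Z·P over the event = 1·(0.03) + 6·(0.10) + 7·(0.10) + 8·(0.13) + 1·(0.13) + 6·(0.07) + 7·(0.07) + 8·(0.07) = 3.97.
E[Z | W ∈ {0, 3}] = (3.97) / (0.70) = 5.6714.

5.6714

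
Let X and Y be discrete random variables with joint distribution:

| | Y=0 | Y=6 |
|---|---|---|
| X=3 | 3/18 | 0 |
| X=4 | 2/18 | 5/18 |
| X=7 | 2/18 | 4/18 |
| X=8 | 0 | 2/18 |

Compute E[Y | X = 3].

P(X = 3) = 1/6.
Σ Y·P over the event = 0·(3/18) = 0.
E[Y | X = 3] = (0) / (1/6) = 0.

0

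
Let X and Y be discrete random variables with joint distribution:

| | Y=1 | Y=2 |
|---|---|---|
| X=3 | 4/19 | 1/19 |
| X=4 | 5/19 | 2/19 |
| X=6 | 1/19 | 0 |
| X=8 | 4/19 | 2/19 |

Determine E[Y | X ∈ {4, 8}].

P(X ∈ {4, 8}) = 13/19.
Σ Y·P over the event = 1·(5/19) + 2·(2/19) + 1·(4/19) + 2·(2/19) = 17/19.
E[Y | X ∈ {4, 8}] = (17/19) / (13/19) = 17/13.

17/13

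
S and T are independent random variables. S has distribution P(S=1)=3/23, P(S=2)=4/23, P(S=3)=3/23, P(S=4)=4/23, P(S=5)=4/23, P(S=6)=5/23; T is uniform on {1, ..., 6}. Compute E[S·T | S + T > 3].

P(S + T > 3) = 64/69.
Summing ST·P(x,y) over outcomes with S + T > 3 gives 1789/138.
E[S·T | S + T > 3] = (1789/138) / (64/69) = 1789/128.

1789/128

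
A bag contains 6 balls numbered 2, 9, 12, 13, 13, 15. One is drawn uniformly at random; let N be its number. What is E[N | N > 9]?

P(N > 9) = 2/3.
Σ over the event: 12·1/6 + 13·1/3 + 15·1/6 = 53/6.
E[N | N > 9] = (53/6) / (2/3) = 53/4.

53/4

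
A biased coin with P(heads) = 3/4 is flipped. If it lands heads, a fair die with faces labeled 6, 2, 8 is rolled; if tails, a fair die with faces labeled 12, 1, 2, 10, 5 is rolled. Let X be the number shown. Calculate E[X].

11/2

E[X | heads] = (6+2+8)/3 = 16/3.
E[X | tails] = (12+1+2+10+5)/5 = 6.
By the law of total expectation,
E[X] = (3/4)·(16/3) + (1/4)·(6) = 11/2.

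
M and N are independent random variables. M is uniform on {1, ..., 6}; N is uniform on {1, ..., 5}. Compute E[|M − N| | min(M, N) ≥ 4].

5/6

P(min(M, N) ≥ 4) = 1/5.
Summing |M−N|·P(x,y) over outcomes with min(M, N) ≥ 4 gives 1/6.
E[|M − N| | min(M, N) ≥ 4] = (1/6) / (1/5) = 5/6.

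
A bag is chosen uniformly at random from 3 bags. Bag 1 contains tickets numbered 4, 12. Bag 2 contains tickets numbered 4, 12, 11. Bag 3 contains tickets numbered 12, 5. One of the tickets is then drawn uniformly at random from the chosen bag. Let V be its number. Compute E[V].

17/2

E[V | bag 1] = (4+12)/2 = 8.
E[V | bag 2] = (4+12+11)/3 = 9.
E[V | bag 3] = (12+5)/2 = 17/2.
E[V] = (1/3)·(8) + (1/3)·(9) + (1/3)·(17/2) = 17/2.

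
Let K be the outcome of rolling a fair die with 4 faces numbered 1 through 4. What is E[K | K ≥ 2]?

Given K ≥ 2, K is equally likely to be any of {2, 3, 4}.
E[K | K ≥ 2] = (2 + 3 + 4) / 3 = 3.

3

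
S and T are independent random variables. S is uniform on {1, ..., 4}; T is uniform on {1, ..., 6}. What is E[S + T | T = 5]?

15/2

Outcomes with T = 5: (1,5), (2,5), (3,5), (4,5), each with probability 1/24.
E[S + T | T = 5] = (6 + 7 + 8 + 9) / 4 = 15/2.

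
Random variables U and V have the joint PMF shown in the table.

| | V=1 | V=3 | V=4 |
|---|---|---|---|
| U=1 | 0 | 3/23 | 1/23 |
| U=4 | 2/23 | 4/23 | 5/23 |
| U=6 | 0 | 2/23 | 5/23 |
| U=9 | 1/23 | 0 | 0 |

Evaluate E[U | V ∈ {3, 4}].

P(V ∈ {3, 4}) = 20/23.
Summing U·P(U=x,V=y) over the conditioning event gives 82/23.
E[U | V ∈ {3, 4}] = (82/23) / (20/23) = 41/10.

41/10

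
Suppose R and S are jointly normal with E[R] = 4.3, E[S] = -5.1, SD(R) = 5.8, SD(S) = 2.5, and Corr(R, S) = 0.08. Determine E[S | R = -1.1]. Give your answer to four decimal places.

E[S | R=x] = μ_S + ρ(σ_S/σ_R)(x − μ_R) for jointly normal variables.
E[S | R=-1.1] = -5.1 + (0.08)·(2.5/5.8)·(-1.1 − (4.3)) = -5.1 + (0.034483)·(-5.4) = -5.2862.

-5.2862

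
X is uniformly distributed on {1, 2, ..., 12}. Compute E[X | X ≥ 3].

15/2

Given X ≥ 3, X is equally likely to be any of {3, 4, 5, 6, 7, 8, 9, 10, 11, 12}.
E[X | X ≥ 3] = (3 + 4 + 5 + 6 + 7 + 8 + 9 + 10 + 11 + 12) / 10 = 15/2.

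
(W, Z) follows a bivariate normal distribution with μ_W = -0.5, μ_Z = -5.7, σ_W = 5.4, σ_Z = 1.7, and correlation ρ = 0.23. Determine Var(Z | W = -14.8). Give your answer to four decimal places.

2.7371

The conditional variance in a bivariate normal is σ_Z²(1 − ρ²), independent of x.
Var(Z | W=-14.8) = (1.7)²·(1 − (0.23)²) = 2.89·0.9471 = 2.7371.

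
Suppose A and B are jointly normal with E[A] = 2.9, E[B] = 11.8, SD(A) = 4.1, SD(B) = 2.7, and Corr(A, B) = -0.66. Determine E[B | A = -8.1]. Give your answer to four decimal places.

For a bivariate normal, E[B | A=x] = μ_B + ρ·(σ_B/σ_A)·(x − μ_A).
E[B | A=-8.1] = 11.8 + (-0.66)·(2.7/4.1)·(-8.1 − (2.9)) = 11.8 + (-0.434634)·(-11) = 16.5810.

16.5810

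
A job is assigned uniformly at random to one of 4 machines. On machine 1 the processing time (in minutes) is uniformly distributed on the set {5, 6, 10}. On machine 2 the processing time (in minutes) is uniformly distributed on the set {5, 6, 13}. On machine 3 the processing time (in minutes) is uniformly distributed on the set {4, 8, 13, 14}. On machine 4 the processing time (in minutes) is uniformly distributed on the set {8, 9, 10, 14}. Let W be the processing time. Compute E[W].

E[W | machine 1] = (5+6+10)/3 = 7.
E[W | machine 2] = (5+6+13)/3 = 8.
E[W | machine 3] = (4+8+13+14)/4 = 39/4.
E[W | machine 4] = (8+9+10+14)/4 = 41/4.
By the law of total expectation,
E[W] = (1/4)·(7) + (1/4)·(8) + (1/4)·(39/4) + (1/4)·(41/4) = 35/4.

35/4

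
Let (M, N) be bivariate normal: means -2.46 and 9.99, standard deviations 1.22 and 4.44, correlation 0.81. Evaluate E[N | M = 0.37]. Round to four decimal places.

18.3325

E[N | M=x] = μ_N + ρ(σ_N/σ_M)(x − μ_M) for jointly normal variables.
E[N | M=0.37] = 9.99 + (0.81)·(4.44/1.22)·(0.37 − (-2.46)) = 9.99 + (2.94787)·(2.83) = 18.3325.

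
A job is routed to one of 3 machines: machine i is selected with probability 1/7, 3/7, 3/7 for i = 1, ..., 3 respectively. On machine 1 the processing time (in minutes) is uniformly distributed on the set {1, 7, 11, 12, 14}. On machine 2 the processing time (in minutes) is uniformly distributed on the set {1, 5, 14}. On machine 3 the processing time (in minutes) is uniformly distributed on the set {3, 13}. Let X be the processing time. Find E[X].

E[X | machine 1] = (1+7+11+12+14)/5 = 9.
E[X | machine 2] = (1+5+14)/3 = 20/3.
E[X | machine 3] = (3+13)/2 = 8.
By the law of total expectation,
E[X] = (1/7)·(9) + (3/7)·(20/3) + (3/7)·(8) = 53/7.

53/7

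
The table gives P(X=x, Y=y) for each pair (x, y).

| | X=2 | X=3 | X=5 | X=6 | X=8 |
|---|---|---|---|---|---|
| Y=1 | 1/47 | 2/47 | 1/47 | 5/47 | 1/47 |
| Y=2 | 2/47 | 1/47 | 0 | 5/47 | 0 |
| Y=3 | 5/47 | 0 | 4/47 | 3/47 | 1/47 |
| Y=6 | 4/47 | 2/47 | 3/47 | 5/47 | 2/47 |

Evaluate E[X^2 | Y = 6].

P(Y = 6) = 16/47.
Σ X^2·P over the event = 4·(4/47) + 9·(2/47) + 25·(3/47) + 36·(5/47) + 64·(2/47) = 417/47.
E[X^2 | Y = 6] = (417/47) / (16/47) = 417/16.

417/16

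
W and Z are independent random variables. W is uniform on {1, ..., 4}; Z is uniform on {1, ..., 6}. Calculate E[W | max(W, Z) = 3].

12/5

Outcomes with max(W, Z) = 3: (1,3), (2,3), (3,1), (3,2), (3,3), each with probability 1/24.
E[W | max(W, Z) = 3] = (1 + 2 + 3 + 3 + 3) / 5 = 12/5.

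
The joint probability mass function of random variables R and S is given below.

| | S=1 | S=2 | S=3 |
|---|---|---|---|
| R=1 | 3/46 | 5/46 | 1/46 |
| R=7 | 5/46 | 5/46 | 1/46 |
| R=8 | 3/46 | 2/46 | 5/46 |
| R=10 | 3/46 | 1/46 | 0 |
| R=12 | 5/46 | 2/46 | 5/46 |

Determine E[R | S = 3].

P(S = 3) = 6/23.
Σ R·P over the event = 1·(1/46) + 7·(1/46) + 8·(5/46) + 12·(5/46) = 54/23.
E[R | S = 3] = (54/23) / (6/23) = 9.

9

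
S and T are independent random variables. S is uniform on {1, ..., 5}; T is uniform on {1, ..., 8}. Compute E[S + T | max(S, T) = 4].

44/7

Outcomes with max(S, T) = 4: (1,4), (2,4), (3,4), (4,1), (4,2), (4,3), (4,4), each with probability 1/40.
E[S + T | max(S, T) = 4] = (5 + 6 + 7 + 5 + 6 + 7 + 8) / 7 = 44/7.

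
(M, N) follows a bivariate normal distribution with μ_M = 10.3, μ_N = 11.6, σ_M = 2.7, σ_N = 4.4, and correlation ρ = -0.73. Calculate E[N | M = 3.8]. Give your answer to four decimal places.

The regression of N on M has slope ρ·σ_N/σ_M and passes through (μ_M, μ_N).
E[N | M=3.8] = 11.6 + (-0.73)·(4.4/2.7)·(3.8 − (10.3)) = 11.6 + (-1.18963)·(-6.5) = 19.3326.

19.3326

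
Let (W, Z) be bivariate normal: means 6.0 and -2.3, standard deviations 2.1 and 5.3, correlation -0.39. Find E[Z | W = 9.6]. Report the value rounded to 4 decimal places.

-5.8434

E[Z | W=x] = μ_Z + ρ(σ_Z/σ_W)(x − μ_W) for jointly normal variables.
E[Z | W=9.6] = -2.3 + (-0.39)·(5.3/2.1)·(9.6 − (6.0)) = -2.3 + (-0.98429)·(3.6) = -5.8434.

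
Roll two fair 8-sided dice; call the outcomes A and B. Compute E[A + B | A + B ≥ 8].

P(A + B ≥ 8) = 43/64.
Summing (A+B)·P(x,y) over outcomes with A + B ≥ 8 gives 29/4.
E[A + B | A + B ≥ 8] = (29/4) / (43/64) = 464/43.

464/43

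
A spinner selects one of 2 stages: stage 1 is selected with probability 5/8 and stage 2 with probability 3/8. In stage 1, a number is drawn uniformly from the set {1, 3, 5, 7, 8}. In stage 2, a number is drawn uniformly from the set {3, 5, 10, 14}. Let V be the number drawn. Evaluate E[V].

E[V | stage 1] = (1+3+5+7+8)/5 = 24/5.
E[V | stage 2] = (3+5+10+14)/4 = 8.
By the law of total expectation,
E[V] = (5/8)·(24/5) + (3/8)·(8) = 6.

6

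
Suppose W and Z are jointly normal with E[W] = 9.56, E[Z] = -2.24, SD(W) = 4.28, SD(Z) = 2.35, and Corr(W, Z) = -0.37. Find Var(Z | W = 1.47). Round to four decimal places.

The conditional variance in a bivariate normal is σ_Z²(1 − ρ²), independent of x.
Var(Z | W=1.47) = (2.35)²·(1 − (-0.37)²) = 5.5225·0.8631 = 4.7665.

4.7665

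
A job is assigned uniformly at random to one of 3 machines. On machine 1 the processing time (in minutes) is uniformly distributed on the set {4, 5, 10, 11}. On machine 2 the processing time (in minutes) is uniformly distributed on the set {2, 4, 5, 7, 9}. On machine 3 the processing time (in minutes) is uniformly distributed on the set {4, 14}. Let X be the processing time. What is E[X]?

73/10

E[X | machine 1] = (4+5+10+11)/4 = 15/2.
E[X | machine 2] = (2+4+5+7+9)/5 = 27/5.
E[X | machine 3] = (4+14)/2 = 9.
By the law of total expectation,
E[X] = (1/3)·(15/2) + (1/3)·(27/5) + (1/3)·(9) = 73/10.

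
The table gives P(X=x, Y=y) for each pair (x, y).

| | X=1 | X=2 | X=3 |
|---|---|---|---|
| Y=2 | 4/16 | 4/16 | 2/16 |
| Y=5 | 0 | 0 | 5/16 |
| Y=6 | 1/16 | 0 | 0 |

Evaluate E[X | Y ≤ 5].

11/5

P(Y ≤ 5) = 15/16.
Σ X·P over the event = 1·(4/16) + 2·(4/16) + 3·(2/16) + 3·(5/16) = 33/16.
E[X | Y ≤ 5] = (33/16) / (15/16) = 11/5.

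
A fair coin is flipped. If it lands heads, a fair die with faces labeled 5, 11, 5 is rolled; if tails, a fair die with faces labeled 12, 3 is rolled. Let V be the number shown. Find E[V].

29/4

E[V | heads] = (5+11+5)/3 = 7.
E[V | tails] = (12+3)/2 = 15/2.
By the law of total expectation,
E[V] = (1/2)·(7) + (1/2)·(15/2) = 29/4.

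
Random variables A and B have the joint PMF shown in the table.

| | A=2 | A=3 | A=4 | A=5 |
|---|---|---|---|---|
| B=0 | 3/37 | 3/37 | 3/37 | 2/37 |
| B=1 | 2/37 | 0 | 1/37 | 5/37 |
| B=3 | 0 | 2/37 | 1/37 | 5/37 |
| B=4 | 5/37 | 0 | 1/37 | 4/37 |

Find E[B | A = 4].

4/3

P(A = 4) = 6/37.
Summing B·P(A=x,B=y) over the conditioning event gives 8/37.
E[B | A = 4] = (8/37) / (6/37) = 4/3.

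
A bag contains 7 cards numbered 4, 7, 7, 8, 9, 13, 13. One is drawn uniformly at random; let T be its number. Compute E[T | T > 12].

P(T > 12) = 2/7.
Σ over the event: 13·2/7 = 26/7.
E[T | T > 12] = (26/7) / (2/7) = 13.

13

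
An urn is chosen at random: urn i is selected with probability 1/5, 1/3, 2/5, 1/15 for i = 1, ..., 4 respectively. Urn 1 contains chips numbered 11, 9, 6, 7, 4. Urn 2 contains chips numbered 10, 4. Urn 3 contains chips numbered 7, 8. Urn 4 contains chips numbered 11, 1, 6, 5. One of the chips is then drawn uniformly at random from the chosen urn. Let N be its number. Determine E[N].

E[N | urn 1] = (11+9+6+7+4)/5 = 37/5.
E[N | urn 2] = (10+4)/2 = 7.
E[N | urn 3] = (7+8)/2 = 15/2.
E[N | urn 4] = (11+1+6+5)/4 = 23/4.
E[N] = (1/5)·(37/5) + (1/3)·(7) + (2/5)·(15/2) + (1/15)·(23/4) = 2159/300.

2159/300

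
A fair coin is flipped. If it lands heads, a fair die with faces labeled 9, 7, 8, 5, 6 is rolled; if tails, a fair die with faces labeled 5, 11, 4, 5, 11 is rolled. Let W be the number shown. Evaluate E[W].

E[W | heads] = (9+7+8+5+6)/5 = 7.
E[W | tails] = (5+11+4+5+11)/5 = 36/5.
By the law of total expectation,
E[W] = (1/2)·(7) + (1/2)·(36/5) = 71/10.

71/10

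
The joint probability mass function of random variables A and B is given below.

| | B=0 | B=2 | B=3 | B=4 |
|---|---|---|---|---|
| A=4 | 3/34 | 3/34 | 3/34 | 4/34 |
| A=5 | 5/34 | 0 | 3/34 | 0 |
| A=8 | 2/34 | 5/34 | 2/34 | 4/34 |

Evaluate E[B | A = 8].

32/13

P(A = 8) = 13/34.
Summing B·P(A=x,B=y) over the conditioning event gives 16/17.
E[B | A = 8] = (16/17) / (13/34) = 32/13.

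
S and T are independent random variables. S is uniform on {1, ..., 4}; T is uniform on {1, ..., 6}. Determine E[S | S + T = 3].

Outcomes with S + T = 3: (1,2), (2,1), each with probability 1/24.
E[S | S + T = 3] = (1 + 2) / 2 = 3/2.

3/2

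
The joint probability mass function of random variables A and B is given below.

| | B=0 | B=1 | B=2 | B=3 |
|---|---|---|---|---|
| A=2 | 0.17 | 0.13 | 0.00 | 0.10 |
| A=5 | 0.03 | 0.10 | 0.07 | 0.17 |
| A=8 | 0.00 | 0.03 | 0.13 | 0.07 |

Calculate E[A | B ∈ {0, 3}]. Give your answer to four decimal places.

P(B ∈ {0, 3}) = 0.54.
Σ A·P over the event = 2·(0.17) + 2·(0.10) + 5·(0.03) + 5·(0.17) + 8·(0.07) = 2.10.
E[A | B ∈ {0, 3}] = (2.10) / (0.54) = 3.8889.

3.8889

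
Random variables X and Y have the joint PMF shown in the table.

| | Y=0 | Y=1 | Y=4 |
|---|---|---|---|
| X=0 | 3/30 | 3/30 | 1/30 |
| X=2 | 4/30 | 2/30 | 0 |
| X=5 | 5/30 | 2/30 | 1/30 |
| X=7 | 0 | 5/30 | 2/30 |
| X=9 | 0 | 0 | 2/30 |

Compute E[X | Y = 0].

11/4

P(Y = 0) = 2/5.
Σ X·P over the event = 0·(3/30) + 2·(4/30) + 5·(5/30) = 11/10.
E[X | Y = 0] = (11/10) / (2/5) = 11/4.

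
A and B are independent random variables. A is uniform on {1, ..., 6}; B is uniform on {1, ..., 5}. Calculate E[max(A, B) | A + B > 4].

14/3

P(A + B > 4) = 4/5.
Summing max(A,B)·P(x,y) over outcomes with A + B > 4 gives 56/15.
E[max(A, B) | A + B > 4] = (56/15) / (4/5) = 14/3.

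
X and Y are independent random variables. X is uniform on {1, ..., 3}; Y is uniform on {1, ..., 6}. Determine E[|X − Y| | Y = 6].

4

Outcomes with Y = 6: (1,6), (2,6), (3,6), each with probability 1/18.
E[|X − Y| | Y = 6] = (5 + 4 + 3) / 3 = 4.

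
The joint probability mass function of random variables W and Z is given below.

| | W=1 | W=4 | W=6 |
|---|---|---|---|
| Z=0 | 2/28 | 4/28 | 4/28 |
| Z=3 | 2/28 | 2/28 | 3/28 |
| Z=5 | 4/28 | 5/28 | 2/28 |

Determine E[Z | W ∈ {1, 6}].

45/17

P(W ∈ {1, 6}) = 17/28.
Σ Z·P over the event = 0·(2/28) + 3·(2/28) + 5·(4/28) + 0·(4/28) + 3·(3/28) + 5·(2/28) = 45/28.
E[Z | W ∈ {1, 6}] = (45/28) / (17/28) = 45/17.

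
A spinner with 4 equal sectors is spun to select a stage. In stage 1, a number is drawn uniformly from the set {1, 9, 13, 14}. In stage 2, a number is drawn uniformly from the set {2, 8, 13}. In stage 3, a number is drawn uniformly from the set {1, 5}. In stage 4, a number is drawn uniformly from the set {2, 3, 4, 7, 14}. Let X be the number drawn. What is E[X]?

311/48

E[X | stage 1] = (1+9+13+14)/4 = 37/4.
E[X | stage 2] = (2+8+13)/3 = 23/3.
E[X | stage 3] = (1+5)/2 = 3.
E[X | stage 4] = (2+3+4+7+14)/5 = 6.
E[X] = (1/4)·(37/4) + (1/4)·(23/3) + (1/4)·(3) + (1/4)·(6) = 311/48.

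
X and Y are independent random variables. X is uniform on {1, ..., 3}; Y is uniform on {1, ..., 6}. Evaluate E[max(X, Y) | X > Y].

Outcomes with X > Y: (2,1), (3,1), (3,2), each with probability 1/18.
E[max(X, Y) | X > Y] = (2 + 3 + 3) / 3 = 8/3.

8/3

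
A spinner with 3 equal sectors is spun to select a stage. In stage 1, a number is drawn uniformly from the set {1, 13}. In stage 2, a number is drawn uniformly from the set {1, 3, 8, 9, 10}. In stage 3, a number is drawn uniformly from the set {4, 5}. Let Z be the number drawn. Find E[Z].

E[Z | stage 1] = (1+13)/2 = 7.
E[Z | stage 2] = (1+3+8+9+10)/5 = 31/5.
E[Z | stage 3] = (4+5)/2 = 9/2.
E[Z] = (1/3)·(7) + (1/3)·(31/5) + (1/3)·(9/2) = 59/10.

59/10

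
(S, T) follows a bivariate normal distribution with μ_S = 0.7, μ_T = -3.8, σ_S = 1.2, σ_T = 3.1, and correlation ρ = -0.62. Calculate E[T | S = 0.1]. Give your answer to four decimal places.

-2.8390

For a bivariate normal, E[T | S=x] = μ_T + ρ·(σ_T/σ_S)·(x − μ_S).
E[T | S=0.1] = -3.8 + (-0.62)·(3.1/1.2)·(0.1 − (0.7)) = -3.8 + (-1.6017)·(-0.6) = -2.8390.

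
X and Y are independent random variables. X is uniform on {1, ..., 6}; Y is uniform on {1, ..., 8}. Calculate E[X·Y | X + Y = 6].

7

Outcomes with X + Y = 6: (1,5), (2,4), (3,3), (4,2), (5,1), each with probability 1/48.
E[X·Y | X + Y = 6] = (5 + 8 + 9 + 8 + 5) / 5 = 7.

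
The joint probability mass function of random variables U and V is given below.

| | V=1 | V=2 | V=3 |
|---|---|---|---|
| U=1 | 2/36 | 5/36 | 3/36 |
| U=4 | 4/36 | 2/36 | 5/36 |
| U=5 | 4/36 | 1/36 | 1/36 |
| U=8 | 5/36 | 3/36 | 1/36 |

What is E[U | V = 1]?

26/5

P(V = 1) = 5/12.
Σ U·P over the event = 1·(2/36) + 4·(4/36) + 5·(4/36) + 8·(5/36) = 13/6.
E[U | V = 1] = (13/6) / (5/12) = 26/5.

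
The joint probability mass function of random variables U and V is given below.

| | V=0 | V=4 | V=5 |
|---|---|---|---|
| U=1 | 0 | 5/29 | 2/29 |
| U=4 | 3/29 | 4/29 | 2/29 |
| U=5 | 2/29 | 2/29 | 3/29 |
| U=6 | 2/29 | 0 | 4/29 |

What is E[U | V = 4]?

P(V = 4) = 11/29.
Σ U·P over the event = 1·(5/29) + 4·(4/29) + 5·(2/29) = 31/29.
E[U | V = 4] = (31/29) / (11/29) = 31/11.

31/11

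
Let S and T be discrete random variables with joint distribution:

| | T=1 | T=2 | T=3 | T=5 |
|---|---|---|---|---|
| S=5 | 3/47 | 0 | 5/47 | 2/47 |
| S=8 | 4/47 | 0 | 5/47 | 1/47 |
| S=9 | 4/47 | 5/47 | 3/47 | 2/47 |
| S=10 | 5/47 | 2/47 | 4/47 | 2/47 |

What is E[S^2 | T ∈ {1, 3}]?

2243/33

P(T ∈ {1, 3}) = 33/47.
Σ S^2·P over the event = 25·(3/47) + 25·(5/47) + 64·(4/47) + 64·(5/47) + 81·(4/47) + 81·(3/47) + 100·(5/47) + 100·(4/47) = 2243/47.
E[S^2 | T ∈ {1, 3}] = (2243/47) / (33/47) = 2243/33.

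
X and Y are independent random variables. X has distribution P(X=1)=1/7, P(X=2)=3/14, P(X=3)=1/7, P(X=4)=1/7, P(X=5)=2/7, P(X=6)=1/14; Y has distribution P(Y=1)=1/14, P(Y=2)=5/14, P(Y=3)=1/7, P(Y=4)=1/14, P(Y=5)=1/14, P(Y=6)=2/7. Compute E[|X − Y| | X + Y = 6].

P(X + Y = 6) = 23/196.
Summing |X−Y|·P(x,y) over outcomes with X + Y = 6 gives 25/98.
E[|X − Y| | X + Y = 6] = (25/98) / (23/196) = 50/23.

50/23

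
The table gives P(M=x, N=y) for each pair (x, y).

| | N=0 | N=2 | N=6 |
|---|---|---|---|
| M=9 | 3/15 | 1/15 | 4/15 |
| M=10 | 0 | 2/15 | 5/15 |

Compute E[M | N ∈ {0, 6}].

113/12

P(N ∈ {0, 6}) = 4/5.
Σ M·P over the event = 9·(3/15) + 9·(4/15) + 10·(5/15) = 113/15.
E[M | N ∈ {0, 6}] = (113/15) / (4/5) = 113/12.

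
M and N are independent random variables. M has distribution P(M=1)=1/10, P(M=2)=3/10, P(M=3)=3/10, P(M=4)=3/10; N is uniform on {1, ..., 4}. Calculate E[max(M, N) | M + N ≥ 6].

P(M + N ≥ 6) = 9/20.
Summing max(M,N)·P(x,y) over outcomes with M + N ≥ 6 gives 69/40.
E[max(M, N) | M + N ≥ 6] = (69/40) / (9/20) = 23/6.

23/6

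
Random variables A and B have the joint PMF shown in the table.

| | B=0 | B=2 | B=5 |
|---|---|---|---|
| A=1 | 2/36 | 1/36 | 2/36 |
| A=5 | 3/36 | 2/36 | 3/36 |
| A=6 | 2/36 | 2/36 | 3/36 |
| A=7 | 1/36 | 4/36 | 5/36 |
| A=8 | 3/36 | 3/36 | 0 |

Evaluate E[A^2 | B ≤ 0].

P(B ≤ 0) = 11/36.
Σ A^2·P over the event = 1·(2/36) + 25·(3/36) + 36·(2/36) + 49·(1/36) + 64·(3/36) = 65/6.
E[A^2 | B ≤ 0] = (65/6) / (11/36) = 390/11.

390/11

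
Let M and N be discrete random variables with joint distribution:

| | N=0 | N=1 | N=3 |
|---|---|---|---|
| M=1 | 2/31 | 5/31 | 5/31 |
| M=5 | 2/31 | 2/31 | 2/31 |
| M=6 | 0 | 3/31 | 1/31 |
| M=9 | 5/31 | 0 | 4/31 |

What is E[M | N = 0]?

P(N = 0) = 9/31.
Σ M·P over the event = 1·(2/31) + 5·(2/31) + 9·(5/31) = 57/31.
E[M | N = 0] = (57/31) / (9/31) = 19/3.

19/3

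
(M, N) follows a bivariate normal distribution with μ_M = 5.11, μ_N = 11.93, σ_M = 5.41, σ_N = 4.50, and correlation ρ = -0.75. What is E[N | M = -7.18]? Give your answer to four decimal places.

19.5971

E[N | M=x] = μ_N + ρ(σ_N/σ_M)(x − μ_M) for jointly normal variables.
E[N | M=-7.18] = 11.93 + (-0.75)·(4.50/5.41)·(-7.18 − (5.11)) = 11.93 + (-0.623845)·(-12.29) = 19.5971.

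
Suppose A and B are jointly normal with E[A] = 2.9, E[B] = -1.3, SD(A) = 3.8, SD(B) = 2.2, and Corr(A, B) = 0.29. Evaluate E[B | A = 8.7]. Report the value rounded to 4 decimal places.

-0.3262

The regression of B on A has slope ρ·σ_B/σ_A and passes through (μ_A, μ_B).
E[B | A=8.7] = -1.3 + (0.29)·(2.2/3.8)·(8.7 − (2.9)) = -1.3 + (0.16789)·(5.8) = -0.3262.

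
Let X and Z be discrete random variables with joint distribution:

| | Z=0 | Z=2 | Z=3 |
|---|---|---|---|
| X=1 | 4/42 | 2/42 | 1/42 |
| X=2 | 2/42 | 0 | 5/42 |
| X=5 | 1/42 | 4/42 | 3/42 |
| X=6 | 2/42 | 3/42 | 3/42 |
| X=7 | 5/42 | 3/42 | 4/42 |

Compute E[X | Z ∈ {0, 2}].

121/26

P(Z ∈ {0, 2}) = 13/21.
Summing X·P(X=x,Z=y) over the conditioning event gives 121/42.
E[X | Z ∈ {0, 2}] = (121/42) / (13/21) = 121/26.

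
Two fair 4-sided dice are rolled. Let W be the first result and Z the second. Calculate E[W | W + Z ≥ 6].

Outcomes with W + Z ≥ 6: (2,4), (3,3), (3,4), (4,2), (4,3), (4,4), each with probability 1/16.
E[W | W + Z ≥ 6] = (2 + 3 + 3 + 4 + 4 + 4) / 6 = 10/3.

10/3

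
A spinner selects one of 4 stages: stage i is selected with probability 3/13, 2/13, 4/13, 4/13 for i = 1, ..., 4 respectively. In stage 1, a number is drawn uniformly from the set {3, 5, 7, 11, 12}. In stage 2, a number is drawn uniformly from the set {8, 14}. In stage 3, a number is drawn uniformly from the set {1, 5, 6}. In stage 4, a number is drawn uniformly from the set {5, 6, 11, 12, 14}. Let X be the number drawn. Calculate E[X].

496/65

E[X | stage 1] = (3+5+7+11+12)/5 = 38/5.
E[X | stage 2] = (8+14)/2 = 11.
E[X | stage 3] = (1+5+6)/3 = 4.
E[X | stage 4] = (5+6+11+12+14)/5 = 48/5.
E[X] = (3/13)·(38/5) + (2/13)·(11) + (4/13)·(4) + (4/13)·(48/5) = 496/65.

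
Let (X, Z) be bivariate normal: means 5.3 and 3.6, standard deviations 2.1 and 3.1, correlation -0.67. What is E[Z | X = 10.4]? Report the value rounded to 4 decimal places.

-1.4441

The regression of Z on X has slope ρ·σ_Z/σ_X and passes through (μ_X, μ_Z).
E[Z | X=10.4] = 3.6 + (-0.67)·(3.1/2.1)·(10.4 − (5.3)) = 3.6 + (-0.989048)·(5.1) = -1.4441.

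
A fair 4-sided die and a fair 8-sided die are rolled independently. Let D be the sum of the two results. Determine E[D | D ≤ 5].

P(D ≤ 5) = 5/16.
Σ over the event: 2·1/32 + 3·1/16 + 4·3/32 + 5·1/8 = 5/4.
E[D | D ≤ 5] = (5/4) / (5/16) = 4.

4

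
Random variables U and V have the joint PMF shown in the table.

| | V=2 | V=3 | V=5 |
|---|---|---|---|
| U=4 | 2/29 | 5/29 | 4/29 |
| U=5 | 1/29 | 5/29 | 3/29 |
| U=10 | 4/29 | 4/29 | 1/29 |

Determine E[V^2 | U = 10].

77/9

P(U = 10) = 9/29.
Summing V^2·P(U=x,V=y) over the conditioning event gives 77/29.
E[V^2 | U = 10] = (77/29) / (9/29) = 77/9.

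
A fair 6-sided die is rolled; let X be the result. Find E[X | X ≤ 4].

5/2

Given X ≤ 4, X is equally likely to be any of {1, 2, 3, 4}.
E[X | X ≤ 4] = (1 + 2 + 3 + 4) / 4 = 5/2.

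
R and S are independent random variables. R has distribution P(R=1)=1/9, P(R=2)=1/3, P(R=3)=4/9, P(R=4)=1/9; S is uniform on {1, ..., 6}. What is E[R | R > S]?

P(R > S) = 7/27.
Summing R·P(x,y) over outcomes with R > S gives 7/9.
E[R | R > S] = (7/9) / (7/27) = 3.

3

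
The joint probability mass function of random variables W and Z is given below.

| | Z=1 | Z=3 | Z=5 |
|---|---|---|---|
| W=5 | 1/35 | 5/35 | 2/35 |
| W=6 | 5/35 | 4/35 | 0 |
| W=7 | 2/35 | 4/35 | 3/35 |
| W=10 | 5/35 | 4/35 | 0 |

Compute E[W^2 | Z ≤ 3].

P(Z ≤ 3) = 6/7.
Summing W^2·P(W=x,Z=y) over the conditioning event gives 1668/35.
E[W^2 | Z ≤ 3] = (1668/35) / (6/7) = 278/5.

278/5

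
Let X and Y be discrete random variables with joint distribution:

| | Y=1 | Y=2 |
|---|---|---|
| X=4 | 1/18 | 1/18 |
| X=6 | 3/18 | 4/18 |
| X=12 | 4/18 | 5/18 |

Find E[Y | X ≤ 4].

3/2

P(X ≤ 4) = 1/9.
Σ Y·P over the event = 1·(1/18) + 2·(1/18) = 1/6.
E[Y | X ≤ 4] = (1/6) / (1/9) = 3/2.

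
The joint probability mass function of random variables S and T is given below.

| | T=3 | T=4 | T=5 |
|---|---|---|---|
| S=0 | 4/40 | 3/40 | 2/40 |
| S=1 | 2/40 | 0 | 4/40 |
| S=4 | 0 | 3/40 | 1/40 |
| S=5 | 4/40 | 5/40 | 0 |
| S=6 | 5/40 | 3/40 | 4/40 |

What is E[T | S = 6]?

47/12

P(S = 6) = 3/10.
Σ T·P over the event = 3·(5/40) + 4·(3/40) + 5·(4/40) = 47/40.
E[T | S = 6] = (47/40) / (3/10) = 47/12.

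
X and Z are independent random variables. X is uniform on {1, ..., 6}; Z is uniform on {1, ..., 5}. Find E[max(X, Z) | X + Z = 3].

Outcomes with X + Z = 3: (1,2), (2,1), each with probability 1/30.
E[max(X, Z) | X + Z = 3] = (2 + 2) / 2 = 2.

2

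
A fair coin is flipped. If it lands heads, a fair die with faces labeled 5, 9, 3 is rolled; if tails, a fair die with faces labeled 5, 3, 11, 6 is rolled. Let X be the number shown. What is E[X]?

143/24

E[X | heads] = (5+9+3)/3 = 17/3.
E[X | tails] = (5+3+11+6)/4 = 25/4.
E[X] = (1/2)·(17/3) + (1/2)·(25/4) = 143/24.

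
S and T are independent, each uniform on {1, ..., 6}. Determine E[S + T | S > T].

7

P(S > T) = 5/12.
Summing (S+T)·P(x,y) over outcomes with S > T gives 35/12.
E[S + T | S > T] = (35/12) / (5/12) = 7.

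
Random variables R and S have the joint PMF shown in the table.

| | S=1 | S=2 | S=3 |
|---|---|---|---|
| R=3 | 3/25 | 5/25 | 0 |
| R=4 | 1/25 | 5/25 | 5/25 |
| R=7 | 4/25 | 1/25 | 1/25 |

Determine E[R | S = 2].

42/11

P(S = 2) = 11/25.
Σ R·P over the event = 3·(5/25) + 4·(5/25) + 7·(1/25) = 42/25.
E[R | S = 2] = (42/25) / (11/25) = 42/11.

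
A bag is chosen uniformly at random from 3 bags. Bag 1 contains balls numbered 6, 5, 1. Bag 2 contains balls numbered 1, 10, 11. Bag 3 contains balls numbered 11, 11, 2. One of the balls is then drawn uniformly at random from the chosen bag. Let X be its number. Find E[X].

E[X | bag 1] = (6+5+1)/3 = 4.
E[X | bag 2] = (1+10+11)/3 = 22/3.
E[X | bag 3] = (11+11+2)/3 = 8.
By the law of total expectation,
E[X] = (1/3)·(4) + (1/3)·(22/3) + (1/3)·(8) = 58/9.

58/9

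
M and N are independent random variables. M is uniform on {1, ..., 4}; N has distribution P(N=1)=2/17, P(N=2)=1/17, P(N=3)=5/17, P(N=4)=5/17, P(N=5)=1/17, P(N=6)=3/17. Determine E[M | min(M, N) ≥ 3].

P(min(M, N) ≥ 3) = 7/17.
Summing M·P(x,y) over outcomes with min(M, N) ≥ 3 gives 49/34.
E[M | min(M, N) ≥ 3] = (49/34) / (7/17) = 7/2.

7/2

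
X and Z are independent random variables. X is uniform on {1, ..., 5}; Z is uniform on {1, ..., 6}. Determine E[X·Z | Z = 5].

Outcomes with Z = 5: (1,5), (2,5), (3,5), (4,5), (5,5), each with probability 1/30.
E[X·Z | Z = 5] = (5 + 10 + 15 + 20 + 25) / 5 = 15.

15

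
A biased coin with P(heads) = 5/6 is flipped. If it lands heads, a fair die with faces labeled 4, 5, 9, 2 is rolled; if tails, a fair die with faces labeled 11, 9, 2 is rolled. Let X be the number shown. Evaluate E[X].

97/18

E[X | heads] = (4+5+9+2)/4 = 5.
E[X | tails] = (11+9+2)/3 = 22/3.
E[X] = (5/6)·(5) + (1/6)·(22/3) = 97/18.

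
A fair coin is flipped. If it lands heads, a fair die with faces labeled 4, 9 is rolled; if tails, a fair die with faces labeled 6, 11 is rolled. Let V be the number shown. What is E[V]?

15/2

E[V | heads] = (4+9)/2 = 13/2.
E[V | tails] = (6+11)/2 = 17/2.
E[V] = (1/2)·(13/2) + (1/2)·(17/2) = 15/2.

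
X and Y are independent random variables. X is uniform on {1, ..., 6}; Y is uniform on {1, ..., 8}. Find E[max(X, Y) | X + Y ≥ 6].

P(X + Y ≥ 6) = 19/24.
Summing max(X,Y)·P(x,y) over outcomes with X + Y ≥ 6 gives 14/3.
E[max(X, Y) | X + Y ≥ 6] = (14/3) / (19/24) = 112/19.

112/19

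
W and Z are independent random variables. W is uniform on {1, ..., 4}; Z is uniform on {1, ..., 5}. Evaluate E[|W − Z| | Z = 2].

Outcomes with Z = 2: (1,2), (2,2), (3,2), (4,2), each with probability 1/20.
E[|W − Z| | Z = 2] = (1 + 0 + 1 + 2) / 4 = 1.

1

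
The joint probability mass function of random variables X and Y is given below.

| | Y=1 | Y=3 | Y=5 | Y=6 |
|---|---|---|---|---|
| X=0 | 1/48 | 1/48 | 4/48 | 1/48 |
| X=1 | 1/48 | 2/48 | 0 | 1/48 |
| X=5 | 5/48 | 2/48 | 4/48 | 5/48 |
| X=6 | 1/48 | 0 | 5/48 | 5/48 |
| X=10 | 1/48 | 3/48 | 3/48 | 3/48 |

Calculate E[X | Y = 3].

P(Y = 3) = 1/6.
Summing X·P(X=x,Y=y) over the conditioning event gives 7/8.
E[X | Y = 3] = (7/8) / (1/6) = 21/4.

21/4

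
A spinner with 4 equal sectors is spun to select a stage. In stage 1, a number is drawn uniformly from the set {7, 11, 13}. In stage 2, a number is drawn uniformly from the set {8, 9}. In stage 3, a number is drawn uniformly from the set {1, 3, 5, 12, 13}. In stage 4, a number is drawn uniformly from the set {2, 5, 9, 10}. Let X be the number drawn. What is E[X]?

E[X | stage 1] = (7+11+13)/3 = 31/3.
E[X | stage 2] = (8+9)/2 = 17/2.
E[X | stage 3] = (1+3+5+12+13)/5 = 34/5.
E[X | stage 4] = (2+5+9+10)/4 = 13/2.
E[X] = (1/4)·(31/3) + (1/4)·(17/2) + (1/4)·(34/5) + (1/4)·(13/2) = 241/30.

241/30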